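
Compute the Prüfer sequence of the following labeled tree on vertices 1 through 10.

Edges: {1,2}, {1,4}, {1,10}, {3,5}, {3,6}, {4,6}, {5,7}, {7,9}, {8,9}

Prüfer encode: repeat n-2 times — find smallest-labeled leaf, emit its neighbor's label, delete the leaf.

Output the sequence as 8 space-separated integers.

Answer: 1 9 7 5 3 6 4 1

Derivation:
Step 1: leaves = {2,8,10}. Remove smallest leaf 2, emit neighbor 1.
Step 2: leaves = {8,10}. Remove smallest leaf 8, emit neighbor 9.
Step 3: leaves = {9,10}. Remove smallest leaf 9, emit neighbor 7.
Step 4: leaves = {7,10}. Remove smallest leaf 7, emit neighbor 5.
Step 5: leaves = {5,10}. Remove smallest leaf 5, emit neighbor 3.
Step 6: leaves = {3,10}. Remove smallest leaf 3, emit neighbor 6.
Step 7: leaves = {6,10}. Remove smallest leaf 6, emit neighbor 4.
Step 8: leaves = {4,10}. Remove smallest leaf 4, emit neighbor 1.
Done: 2 vertices remain (1, 10). Sequence = [1 9 7 5 3 6 4 1]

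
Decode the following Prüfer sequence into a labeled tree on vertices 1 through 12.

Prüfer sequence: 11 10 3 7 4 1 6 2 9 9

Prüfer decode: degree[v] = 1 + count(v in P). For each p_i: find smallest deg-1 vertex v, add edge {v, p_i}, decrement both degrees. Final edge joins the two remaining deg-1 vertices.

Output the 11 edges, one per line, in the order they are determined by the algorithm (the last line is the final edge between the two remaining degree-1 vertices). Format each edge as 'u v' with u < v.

Initial degrees: {1:2, 2:2, 3:2, 4:2, 5:1, 6:2, 7:2, 8:1, 9:3, 10:2, 11:2, 12:1}
Step 1: smallest deg-1 vertex = 5, p_1 = 11. Add edge {5,11}. Now deg[5]=0, deg[11]=1.
Step 2: smallest deg-1 vertex = 8, p_2 = 10. Add edge {8,10}. Now deg[8]=0, deg[10]=1.
Step 3: smallest deg-1 vertex = 10, p_3 = 3. Add edge {3,10}. Now deg[10]=0, deg[3]=1.
Step 4: smallest deg-1 vertex = 3, p_4 = 7. Add edge {3,7}. Now deg[3]=0, deg[7]=1.
Step 5: smallest deg-1 vertex = 7, p_5 = 4. Add edge {4,7}. Now deg[7]=0, deg[4]=1.
Step 6: smallest deg-1 vertex = 4, p_6 = 1. Add edge {1,4}. Now deg[4]=0, deg[1]=1.
Step 7: smallest deg-1 vertex = 1, p_7 = 6. Add edge {1,6}. Now deg[1]=0, deg[6]=1.
Step 8: smallest deg-1 vertex = 6, p_8 = 2. Add edge {2,6}. Now deg[6]=0, deg[2]=1.
Step 9: smallest deg-1 vertex = 2, p_9 = 9. Add edge {2,9}. Now deg[2]=0, deg[9]=2.
Step 10: smallest deg-1 vertex = 11, p_10 = 9. Add edge {9,11}. Now deg[11]=0, deg[9]=1.
Final: two remaining deg-1 vertices are 9, 12. Add edge {9,12}.

Answer: 5 11
8 10
3 10
3 7
4 7
1 4
1 6
2 6
2 9
9 11
9 12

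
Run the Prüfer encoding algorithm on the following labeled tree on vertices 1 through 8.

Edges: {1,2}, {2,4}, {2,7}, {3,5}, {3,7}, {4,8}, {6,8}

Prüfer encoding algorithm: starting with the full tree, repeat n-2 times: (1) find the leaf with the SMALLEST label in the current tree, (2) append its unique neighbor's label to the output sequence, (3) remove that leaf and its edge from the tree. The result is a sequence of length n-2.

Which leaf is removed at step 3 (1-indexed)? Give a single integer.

Answer: 3

Derivation:
Step 1: current leaves = {1,5,6}. Remove leaf 1 (neighbor: 2).
Step 2: current leaves = {5,6}. Remove leaf 5 (neighbor: 3).
Step 3: current leaves = {3,6}. Remove leaf 3 (neighbor: 7).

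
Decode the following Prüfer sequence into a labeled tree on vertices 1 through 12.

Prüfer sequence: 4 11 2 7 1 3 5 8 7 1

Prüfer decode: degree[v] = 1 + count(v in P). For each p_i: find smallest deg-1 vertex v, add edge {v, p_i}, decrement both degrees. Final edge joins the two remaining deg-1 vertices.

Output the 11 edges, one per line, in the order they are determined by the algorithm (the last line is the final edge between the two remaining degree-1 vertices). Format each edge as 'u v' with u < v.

Initial degrees: {1:3, 2:2, 3:2, 4:2, 5:2, 6:1, 7:3, 8:2, 9:1, 10:1, 11:2, 12:1}
Step 1: smallest deg-1 vertex = 6, p_1 = 4. Add edge {4,6}. Now deg[6]=0, deg[4]=1.
Step 2: smallest deg-1 vertex = 4, p_2 = 11. Add edge {4,11}. Now deg[4]=0, deg[11]=1.
Step 3: smallest deg-1 vertex = 9, p_3 = 2. Add edge {2,9}. Now deg[9]=0, deg[2]=1.
Step 4: smallest deg-1 vertex = 2, p_4 = 7. Add edge {2,7}. Now deg[2]=0, deg[7]=2.
Step 5: smallest deg-1 vertex = 10, p_5 = 1. Add edge {1,10}. Now deg[10]=0, deg[1]=2.
Step 6: smallest deg-1 vertex = 11, p_6 = 3. Add edge {3,11}. Now deg[11]=0, deg[3]=1.
Step 7: smallest deg-1 vertex = 3, p_7 = 5. Add edge {3,5}. Now deg[3]=0, deg[5]=1.
Step 8: smallest deg-1 vertex = 5, p_8 = 8. Add edge {5,8}. Now deg[5]=0, deg[8]=1.
Step 9: smallest deg-1 vertex = 8, p_9 = 7. Add edge {7,8}. Now deg[8]=0, deg[7]=1.
Step 10: smallest deg-1 vertex = 7, p_10 = 1. Add edge {1,7}. Now deg[7]=0, deg[1]=1.
Final: two remaining deg-1 vertices are 1, 12. Add edge {1,12}.

Answer: 4 6
4 11
2 9
2 7
1 10
3 11
3 5
5 8
7 8
1 7
1 12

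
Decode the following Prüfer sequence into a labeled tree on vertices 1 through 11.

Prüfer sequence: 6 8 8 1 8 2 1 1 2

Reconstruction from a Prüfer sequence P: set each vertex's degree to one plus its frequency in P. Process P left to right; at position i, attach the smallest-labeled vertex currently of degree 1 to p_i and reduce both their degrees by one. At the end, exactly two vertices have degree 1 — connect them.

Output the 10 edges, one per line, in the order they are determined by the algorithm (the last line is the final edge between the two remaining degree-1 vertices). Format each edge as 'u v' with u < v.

Answer: 3 6
4 8
5 8
1 6
7 8
2 8
1 9
1 10
1 2
2 11

Derivation:
Initial degrees: {1:4, 2:3, 3:1, 4:1, 5:1, 6:2, 7:1, 8:4, 9:1, 10:1, 11:1}
Step 1: smallest deg-1 vertex = 3, p_1 = 6. Add edge {3,6}. Now deg[3]=0, deg[6]=1.
Step 2: smallest deg-1 vertex = 4, p_2 = 8. Add edge {4,8}. Now deg[4]=0, deg[8]=3.
Step 3: smallest deg-1 vertex = 5, p_3 = 8. Add edge {5,8}. Now deg[5]=0, deg[8]=2.
Step 4: smallest deg-1 vertex = 6, p_4 = 1. Add edge {1,6}. Now deg[6]=0, deg[1]=3.
Step 5: smallest deg-1 vertex = 7, p_5 = 8. Add edge {7,8}. Now deg[7]=0, deg[8]=1.
Step 6: smallest deg-1 vertex = 8, p_6 = 2. Add edge {2,8}. Now deg[8]=0, deg[2]=2.
Step 7: smallest deg-1 vertex = 9, p_7 = 1. Add edge {1,9}. Now deg[9]=0, deg[1]=2.
Step 8: smallest deg-1 vertex = 10, p_8 = 1. Add edge {1,10}. Now deg[10]=0, deg[1]=1.
Step 9: smallest deg-1 vertex = 1, p_9 = 2. Add edge {1,2}. Now deg[1]=0, deg[2]=1.
Final: two remaining deg-1 vertices are 2, 11. Add edge {2,11}.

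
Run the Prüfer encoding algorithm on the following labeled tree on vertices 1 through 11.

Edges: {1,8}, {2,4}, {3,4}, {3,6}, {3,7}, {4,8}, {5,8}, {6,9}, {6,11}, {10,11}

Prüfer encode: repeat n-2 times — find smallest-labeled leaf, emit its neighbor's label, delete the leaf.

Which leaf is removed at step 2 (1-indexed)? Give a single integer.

Answer: 2

Derivation:
Step 1: current leaves = {1,2,5,7,9,10}. Remove leaf 1 (neighbor: 8).
Step 2: current leaves = {2,5,7,9,10}. Remove leaf 2 (neighbor: 4).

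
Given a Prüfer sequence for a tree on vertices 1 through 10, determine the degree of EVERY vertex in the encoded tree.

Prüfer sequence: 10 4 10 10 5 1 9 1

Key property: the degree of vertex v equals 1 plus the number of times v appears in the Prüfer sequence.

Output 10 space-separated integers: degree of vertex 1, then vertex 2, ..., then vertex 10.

Answer: 3 1 1 2 2 1 1 1 2 4

Derivation:
p_1 = 10: count[10] becomes 1
p_2 = 4: count[4] becomes 1
p_3 = 10: count[10] becomes 2
p_4 = 10: count[10] becomes 3
p_5 = 5: count[5] becomes 1
p_6 = 1: count[1] becomes 1
p_7 = 9: count[9] becomes 1
p_8 = 1: count[1] becomes 2
Degrees (1 + count): deg[1]=1+2=3, deg[2]=1+0=1, deg[3]=1+0=1, deg[4]=1+1=2, deg[5]=1+1=2, deg[6]=1+0=1, deg[7]=1+0=1, deg[8]=1+0=1, deg[9]=1+1=2, deg[10]=1+3=4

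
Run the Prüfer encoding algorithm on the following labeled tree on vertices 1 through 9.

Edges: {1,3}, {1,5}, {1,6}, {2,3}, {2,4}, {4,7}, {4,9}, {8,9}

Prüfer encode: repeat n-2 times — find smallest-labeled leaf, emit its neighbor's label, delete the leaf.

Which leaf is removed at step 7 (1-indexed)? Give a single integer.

Answer: 4

Derivation:
Step 1: current leaves = {5,6,7,8}. Remove leaf 5 (neighbor: 1).
Step 2: current leaves = {6,7,8}. Remove leaf 6 (neighbor: 1).
Step 3: current leaves = {1,7,8}. Remove leaf 1 (neighbor: 3).
Step 4: current leaves = {3,7,8}. Remove leaf 3 (neighbor: 2).
Step 5: current leaves = {2,7,8}. Remove leaf 2 (neighbor: 4).
Step 6: current leaves = {7,8}. Remove leaf 7 (neighbor: 4).
Step 7: current leaves = {4,8}. Remove leaf 4 (neighbor: 9).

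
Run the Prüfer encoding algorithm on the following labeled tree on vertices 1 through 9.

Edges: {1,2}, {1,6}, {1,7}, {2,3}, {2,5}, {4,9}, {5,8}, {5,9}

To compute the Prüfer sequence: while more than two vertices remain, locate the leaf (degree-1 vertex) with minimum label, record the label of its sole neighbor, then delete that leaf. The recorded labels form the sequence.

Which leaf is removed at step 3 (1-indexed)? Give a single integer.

Answer: 6

Derivation:
Step 1: current leaves = {3,4,6,7,8}. Remove leaf 3 (neighbor: 2).
Step 2: current leaves = {4,6,7,8}. Remove leaf 4 (neighbor: 9).
Step 3: current leaves = {6,7,8,9}. Remove leaf 6 (neighbor: 1).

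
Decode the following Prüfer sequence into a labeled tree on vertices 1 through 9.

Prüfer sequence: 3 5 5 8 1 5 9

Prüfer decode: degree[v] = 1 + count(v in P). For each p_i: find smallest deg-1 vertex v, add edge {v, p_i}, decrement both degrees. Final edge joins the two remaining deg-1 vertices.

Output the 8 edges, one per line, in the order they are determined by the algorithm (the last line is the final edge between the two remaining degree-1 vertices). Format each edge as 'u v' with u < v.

Initial degrees: {1:2, 2:1, 3:2, 4:1, 5:4, 6:1, 7:1, 8:2, 9:2}
Step 1: smallest deg-1 vertex = 2, p_1 = 3. Add edge {2,3}. Now deg[2]=0, deg[3]=1.
Step 2: smallest deg-1 vertex = 3, p_2 = 5. Add edge {3,5}. Now deg[3]=0, deg[5]=3.
Step 3: smallest deg-1 vertex = 4, p_3 = 5. Add edge {4,5}. Now deg[4]=0, deg[5]=2.
Step 4: smallest deg-1 vertex = 6, p_4 = 8. Add edge {6,8}. Now deg[6]=0, deg[8]=1.
Step 5: smallest deg-1 vertex = 7, p_5 = 1. Add edge {1,7}. Now deg[7]=0, deg[1]=1.
Step 6: smallest deg-1 vertex = 1, p_6 = 5. Add edge {1,5}. Now deg[1]=0, deg[5]=1.
Step 7: smallest deg-1 vertex = 5, p_7 = 9. Add edge {5,9}. Now deg[5]=0, deg[9]=1.
Final: two remaining deg-1 vertices are 8, 9. Add edge {8,9}.

Answer: 2 3
3 5
4 5
6 8
1 7
1 5
5 9
8 9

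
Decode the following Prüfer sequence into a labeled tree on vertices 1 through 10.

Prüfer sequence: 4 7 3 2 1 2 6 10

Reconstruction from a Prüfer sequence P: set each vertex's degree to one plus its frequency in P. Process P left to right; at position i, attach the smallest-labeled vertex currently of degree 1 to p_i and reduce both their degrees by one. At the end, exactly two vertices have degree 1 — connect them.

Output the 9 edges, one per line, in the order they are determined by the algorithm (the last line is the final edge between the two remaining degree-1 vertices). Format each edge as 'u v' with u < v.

Answer: 4 5
4 7
3 7
2 3
1 8
1 2
2 6
6 10
9 10

Derivation:
Initial degrees: {1:2, 2:3, 3:2, 4:2, 5:1, 6:2, 7:2, 8:1, 9:1, 10:2}
Step 1: smallest deg-1 vertex = 5, p_1 = 4. Add edge {4,5}. Now deg[5]=0, deg[4]=1.
Step 2: smallest deg-1 vertex = 4, p_2 = 7. Add edge {4,7}. Now deg[4]=0, deg[7]=1.
Step 3: smallest deg-1 vertex = 7, p_3 = 3. Add edge {3,7}. Now deg[7]=0, deg[3]=1.
Step 4: smallest deg-1 vertex = 3, p_4 = 2. Add edge {2,3}. Now deg[3]=0, deg[2]=2.
Step 5: smallest deg-1 vertex = 8, p_5 = 1. Add edge {1,8}. Now deg[8]=0, deg[1]=1.
Step 6: smallest deg-1 vertex = 1, p_6 = 2. Add edge {1,2}. Now deg[1]=0, deg[2]=1.
Step 7: smallest deg-1 vertex = 2, p_7 = 6. Add edge {2,6}. Now deg[2]=0, deg[6]=1.
Step 8: smallest deg-1 vertex = 6, p_8 = 10. Add edge {6,10}. Now deg[6]=0, deg[10]=1.
Final: two remaining deg-1 vertices are 9, 10. Add edge {9,10}.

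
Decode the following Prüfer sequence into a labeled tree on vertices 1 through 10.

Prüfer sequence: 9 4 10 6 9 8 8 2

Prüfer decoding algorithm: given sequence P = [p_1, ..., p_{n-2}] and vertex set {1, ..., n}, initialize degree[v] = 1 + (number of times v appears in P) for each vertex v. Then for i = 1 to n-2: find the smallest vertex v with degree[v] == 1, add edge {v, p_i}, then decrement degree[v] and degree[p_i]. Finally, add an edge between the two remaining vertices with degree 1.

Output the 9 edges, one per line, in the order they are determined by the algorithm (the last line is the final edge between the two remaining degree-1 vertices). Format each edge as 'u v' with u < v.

Initial degrees: {1:1, 2:2, 3:1, 4:2, 5:1, 6:2, 7:1, 8:3, 9:3, 10:2}
Step 1: smallest deg-1 vertex = 1, p_1 = 9. Add edge {1,9}. Now deg[1]=0, deg[9]=2.
Step 2: smallest deg-1 vertex = 3, p_2 = 4. Add edge {3,4}. Now deg[3]=0, deg[4]=1.
Step 3: smallest deg-1 vertex = 4, p_3 = 10. Add edge {4,10}. Now deg[4]=0, deg[10]=1.
Step 4: smallest deg-1 vertex = 5, p_4 = 6. Add edge {5,6}. Now deg[5]=0, deg[6]=1.
Step 5: smallest deg-1 vertex = 6, p_5 = 9. Add edge {6,9}. Now deg[6]=0, deg[9]=1.
Step 6: smallest deg-1 vertex = 7, p_6 = 8. Add edge {7,8}. Now deg[7]=0, deg[8]=2.
Step 7: smallest deg-1 vertex = 9, p_7 = 8. Add edge {8,9}. Now deg[9]=0, deg[8]=1.
Step 8: smallest deg-1 vertex = 8, p_8 = 2. Add edge {2,8}. Now deg[8]=0, deg[2]=1.
Final: two remaining deg-1 vertices are 2, 10. Add edge {2,10}.

Answer: 1 9
3 4
4 10
5 6
6 9
7 8
8 9
2 8
2 10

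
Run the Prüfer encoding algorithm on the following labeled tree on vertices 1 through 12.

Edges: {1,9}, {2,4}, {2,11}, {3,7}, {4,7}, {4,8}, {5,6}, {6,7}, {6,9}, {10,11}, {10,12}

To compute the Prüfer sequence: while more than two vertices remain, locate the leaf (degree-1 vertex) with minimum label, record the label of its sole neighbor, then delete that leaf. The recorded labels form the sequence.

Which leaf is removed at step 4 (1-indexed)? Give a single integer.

Step 1: current leaves = {1,3,5,8,12}. Remove leaf 1 (neighbor: 9).
Step 2: current leaves = {3,5,8,9,12}. Remove leaf 3 (neighbor: 7).
Step 3: current leaves = {5,8,9,12}. Remove leaf 5 (neighbor: 6).
Step 4: current leaves = {8,9,12}. Remove leaf 8 (neighbor: 4).

Answer: 8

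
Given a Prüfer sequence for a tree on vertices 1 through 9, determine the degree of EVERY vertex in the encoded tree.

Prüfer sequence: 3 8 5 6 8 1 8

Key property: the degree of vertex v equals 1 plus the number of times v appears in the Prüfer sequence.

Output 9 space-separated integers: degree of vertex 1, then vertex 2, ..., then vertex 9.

p_1 = 3: count[3] becomes 1
p_2 = 8: count[8] becomes 1
p_3 = 5: count[5] becomes 1
p_4 = 6: count[6] becomes 1
p_5 = 8: count[8] becomes 2
p_6 = 1: count[1] becomes 1
p_7 = 8: count[8] becomes 3
Degrees (1 + count): deg[1]=1+1=2, deg[2]=1+0=1, deg[3]=1+1=2, deg[4]=1+0=1, deg[5]=1+1=2, deg[6]=1+1=2, deg[7]=1+0=1, deg[8]=1+3=4, deg[9]=1+0=1

Answer: 2 1 2 1 2 2 1 4 1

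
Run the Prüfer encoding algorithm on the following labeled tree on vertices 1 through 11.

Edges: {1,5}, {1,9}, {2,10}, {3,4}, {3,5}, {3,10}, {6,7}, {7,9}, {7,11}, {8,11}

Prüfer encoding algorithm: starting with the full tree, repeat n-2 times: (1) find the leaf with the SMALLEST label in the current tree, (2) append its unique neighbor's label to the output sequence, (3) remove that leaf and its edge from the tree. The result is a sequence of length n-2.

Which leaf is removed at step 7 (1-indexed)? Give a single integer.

Step 1: current leaves = {2,4,6,8}. Remove leaf 2 (neighbor: 10).
Step 2: current leaves = {4,6,8,10}. Remove leaf 4 (neighbor: 3).
Step 3: current leaves = {6,8,10}. Remove leaf 6 (neighbor: 7).
Step 4: current leaves = {8,10}. Remove leaf 8 (neighbor: 11).
Step 5: current leaves = {10,11}. Remove leaf 10 (neighbor: 3).
Step 6: current leaves = {3,11}. Remove leaf 3 (neighbor: 5).
Step 7: current leaves = {5,11}. Remove leaf 5 (neighbor: 1).

Answer: 5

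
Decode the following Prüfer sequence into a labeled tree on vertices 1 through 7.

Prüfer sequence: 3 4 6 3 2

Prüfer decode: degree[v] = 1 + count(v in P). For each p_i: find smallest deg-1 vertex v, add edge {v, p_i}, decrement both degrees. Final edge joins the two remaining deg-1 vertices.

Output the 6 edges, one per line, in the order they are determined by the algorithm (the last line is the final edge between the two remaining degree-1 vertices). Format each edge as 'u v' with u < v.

Initial degrees: {1:1, 2:2, 3:3, 4:2, 5:1, 6:2, 7:1}
Step 1: smallest deg-1 vertex = 1, p_1 = 3. Add edge {1,3}. Now deg[1]=0, deg[3]=2.
Step 2: smallest deg-1 vertex = 5, p_2 = 4. Add edge {4,5}. Now deg[5]=0, deg[4]=1.
Step 3: smallest deg-1 vertex = 4, p_3 = 6. Add edge {4,6}. Now deg[4]=0, deg[6]=1.
Step 4: smallest deg-1 vertex = 6, p_4 = 3. Add edge {3,6}. Now deg[6]=0, deg[3]=1.
Step 5: smallest deg-1 vertex = 3, p_5 = 2. Add edge {2,3}. Now deg[3]=0, deg[2]=1.
Final: two remaining deg-1 vertices are 2, 7. Add edge {2,7}.

Answer: 1 3
4 5
4 6
3 6
2 3
2 7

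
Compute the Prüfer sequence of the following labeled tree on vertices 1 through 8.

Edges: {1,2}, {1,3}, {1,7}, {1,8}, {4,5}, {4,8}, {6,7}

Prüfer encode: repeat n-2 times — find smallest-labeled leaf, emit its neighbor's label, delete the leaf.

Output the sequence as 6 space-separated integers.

Answer: 1 1 4 8 7 1

Derivation:
Step 1: leaves = {2,3,5,6}. Remove smallest leaf 2, emit neighbor 1.
Step 2: leaves = {3,5,6}. Remove smallest leaf 3, emit neighbor 1.
Step 3: leaves = {5,6}. Remove smallest leaf 5, emit neighbor 4.
Step 4: leaves = {4,6}. Remove smallest leaf 4, emit neighbor 8.
Step 5: leaves = {6,8}. Remove smallest leaf 6, emit neighbor 7.
Step 6: leaves = {7,8}. Remove smallest leaf 7, emit neighbor 1.
Done: 2 vertices remain (1, 8). Sequence = [1 1 4 8 7 1]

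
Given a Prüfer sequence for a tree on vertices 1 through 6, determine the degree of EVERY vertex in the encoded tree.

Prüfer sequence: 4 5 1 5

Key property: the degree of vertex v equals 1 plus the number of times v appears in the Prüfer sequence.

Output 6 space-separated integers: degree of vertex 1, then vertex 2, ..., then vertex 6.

p_1 = 4: count[4] becomes 1
p_2 = 5: count[5] becomes 1
p_3 = 1: count[1] becomes 1
p_4 = 5: count[5] becomes 2
Degrees (1 + count): deg[1]=1+1=2, deg[2]=1+0=1, deg[3]=1+0=1, deg[4]=1+1=2, deg[5]=1+2=3, deg[6]=1+0=1

Answer: 2 1 1 2 3 1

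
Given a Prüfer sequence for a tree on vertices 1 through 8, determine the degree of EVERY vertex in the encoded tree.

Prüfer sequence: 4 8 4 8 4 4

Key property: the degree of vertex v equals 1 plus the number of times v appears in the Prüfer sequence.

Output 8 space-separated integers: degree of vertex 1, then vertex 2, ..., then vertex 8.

Answer: 1 1 1 5 1 1 1 3

Derivation:
p_1 = 4: count[4] becomes 1
p_2 = 8: count[8] becomes 1
p_3 = 4: count[4] becomes 2
p_4 = 8: count[8] becomes 2
p_5 = 4: count[4] becomes 3
p_6 = 4: count[4] becomes 4
Degrees (1 + count): deg[1]=1+0=1, deg[2]=1+0=1, deg[3]=1+0=1, deg[4]=1+4=5, deg[5]=1+0=1, deg[6]=1+0=1, deg[7]=1+0=1, deg[8]=1+2=3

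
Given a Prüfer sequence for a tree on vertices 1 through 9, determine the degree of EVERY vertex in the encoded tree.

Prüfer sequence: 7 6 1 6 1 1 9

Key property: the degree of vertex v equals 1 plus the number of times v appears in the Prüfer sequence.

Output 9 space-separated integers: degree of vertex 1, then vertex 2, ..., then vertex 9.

p_1 = 7: count[7] becomes 1
p_2 = 6: count[6] becomes 1
p_3 = 1: count[1] becomes 1
p_4 = 6: count[6] becomes 2
p_5 = 1: count[1] becomes 2
p_6 = 1: count[1] becomes 3
p_7 = 9: count[9] becomes 1
Degrees (1 + count): deg[1]=1+3=4, deg[2]=1+0=1, deg[3]=1+0=1, deg[4]=1+0=1, deg[5]=1+0=1, deg[6]=1+2=3, deg[7]=1+1=2, deg[8]=1+0=1, deg[9]=1+1=2

Answer: 4 1 1 1 1 3 2 1 2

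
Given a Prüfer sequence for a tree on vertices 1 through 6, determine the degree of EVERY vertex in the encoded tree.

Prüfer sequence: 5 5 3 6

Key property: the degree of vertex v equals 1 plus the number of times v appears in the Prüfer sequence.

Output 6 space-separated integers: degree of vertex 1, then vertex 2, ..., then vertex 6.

p_1 = 5: count[5] becomes 1
p_2 = 5: count[5] becomes 2
p_3 = 3: count[3] becomes 1
p_4 = 6: count[6] becomes 1
Degrees (1 + count): deg[1]=1+0=1, deg[2]=1+0=1, deg[3]=1+1=2, deg[4]=1+0=1, deg[5]=1+2=3, deg[6]=1+1=2

Answer: 1 1 2 1 3 2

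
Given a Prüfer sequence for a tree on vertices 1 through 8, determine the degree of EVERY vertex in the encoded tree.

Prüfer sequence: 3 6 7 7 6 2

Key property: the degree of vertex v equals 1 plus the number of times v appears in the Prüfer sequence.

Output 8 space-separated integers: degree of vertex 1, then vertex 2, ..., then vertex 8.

p_1 = 3: count[3] becomes 1
p_2 = 6: count[6] becomes 1
p_3 = 7: count[7] becomes 1
p_4 = 7: count[7] becomes 2
p_5 = 6: count[6] becomes 2
p_6 = 2: count[2] becomes 1
Degrees (1 + count): deg[1]=1+0=1, deg[2]=1+1=2, deg[3]=1+1=2, deg[4]=1+0=1, deg[5]=1+0=1, deg[6]=1+2=3, deg[7]=1+2=3, deg[8]=1+0=1

Answer: 1 2 2 1 1 3 3 1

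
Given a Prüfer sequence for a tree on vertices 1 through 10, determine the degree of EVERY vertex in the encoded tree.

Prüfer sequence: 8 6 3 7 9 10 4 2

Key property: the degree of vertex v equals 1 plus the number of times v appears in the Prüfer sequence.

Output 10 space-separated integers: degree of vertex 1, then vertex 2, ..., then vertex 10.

Answer: 1 2 2 2 1 2 2 2 2 2

Derivation:
p_1 = 8: count[8] becomes 1
p_2 = 6: count[6] becomes 1
p_3 = 3: count[3] becomes 1
p_4 = 7: count[7] becomes 1
p_5 = 9: count[9] becomes 1
p_6 = 10: count[10] becomes 1
p_7 = 4: count[4] becomes 1
p_8 = 2: count[2] becomes 1
Degrees (1 + count): deg[1]=1+0=1, deg[2]=1+1=2, deg[3]=1+1=2, deg[4]=1+1=2, deg[5]=1+0=1, deg[6]=1+1=2, deg[7]=1+1=2, deg[8]=1+1=2, deg[9]=1+1=2, deg[10]=1+1=2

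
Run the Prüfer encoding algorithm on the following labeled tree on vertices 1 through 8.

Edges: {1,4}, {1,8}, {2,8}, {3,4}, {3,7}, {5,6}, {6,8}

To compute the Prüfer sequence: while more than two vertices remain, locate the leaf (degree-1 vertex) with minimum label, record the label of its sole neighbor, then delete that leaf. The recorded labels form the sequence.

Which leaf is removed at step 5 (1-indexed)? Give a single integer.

Answer: 3

Derivation:
Step 1: current leaves = {2,5,7}. Remove leaf 2 (neighbor: 8).
Step 2: current leaves = {5,7}. Remove leaf 5 (neighbor: 6).
Step 3: current leaves = {6,7}. Remove leaf 6 (neighbor: 8).
Step 4: current leaves = {7,8}. Remove leaf 7 (neighbor: 3).
Step 5: current leaves = {3,8}. Remove leaf 3 (neighbor: 4).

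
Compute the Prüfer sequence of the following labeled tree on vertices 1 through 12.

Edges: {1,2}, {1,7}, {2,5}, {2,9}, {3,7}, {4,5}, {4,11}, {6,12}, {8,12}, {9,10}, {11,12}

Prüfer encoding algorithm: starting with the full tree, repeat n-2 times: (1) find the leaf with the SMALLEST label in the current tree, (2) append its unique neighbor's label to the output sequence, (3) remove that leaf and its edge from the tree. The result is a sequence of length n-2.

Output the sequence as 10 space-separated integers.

Step 1: leaves = {3,6,8,10}. Remove smallest leaf 3, emit neighbor 7.
Step 2: leaves = {6,7,8,10}. Remove smallest leaf 6, emit neighbor 12.
Step 3: leaves = {7,8,10}. Remove smallest leaf 7, emit neighbor 1.
Step 4: leaves = {1,8,10}. Remove smallest leaf 1, emit neighbor 2.
Step 5: leaves = {8,10}. Remove smallest leaf 8, emit neighbor 12.
Step 6: leaves = {10,12}. Remove smallest leaf 10, emit neighbor 9.
Step 7: leaves = {9,12}. Remove smallest leaf 9, emit neighbor 2.
Step 8: leaves = {2,12}. Remove smallest leaf 2, emit neighbor 5.
Step 9: leaves = {5,12}. Remove smallest leaf 5, emit neighbor 4.
Step 10: leaves = {4,12}. Remove smallest leaf 4, emit neighbor 11.
Done: 2 vertices remain (11, 12). Sequence = [7 12 1 2 12 9 2 5 4 11]

Answer: 7 12 1 2 12 9 2 5 4 11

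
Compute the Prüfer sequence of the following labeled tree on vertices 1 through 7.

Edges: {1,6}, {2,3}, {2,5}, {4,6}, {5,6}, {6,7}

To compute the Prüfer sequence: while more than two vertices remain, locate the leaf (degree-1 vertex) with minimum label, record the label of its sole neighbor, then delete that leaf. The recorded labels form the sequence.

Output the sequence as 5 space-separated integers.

Step 1: leaves = {1,3,4,7}. Remove smallest leaf 1, emit neighbor 6.
Step 2: leaves = {3,4,7}. Remove smallest leaf 3, emit neighbor 2.
Step 3: leaves = {2,4,7}. Remove smallest leaf 2, emit neighbor 5.
Step 4: leaves = {4,5,7}. Remove smallest leaf 4, emit neighbor 6.
Step 5: leaves = {5,7}. Remove smallest leaf 5, emit neighbor 6.
Done: 2 vertices remain (6, 7). Sequence = [6 2 5 6 6]

Answer: 6 2 5 6 6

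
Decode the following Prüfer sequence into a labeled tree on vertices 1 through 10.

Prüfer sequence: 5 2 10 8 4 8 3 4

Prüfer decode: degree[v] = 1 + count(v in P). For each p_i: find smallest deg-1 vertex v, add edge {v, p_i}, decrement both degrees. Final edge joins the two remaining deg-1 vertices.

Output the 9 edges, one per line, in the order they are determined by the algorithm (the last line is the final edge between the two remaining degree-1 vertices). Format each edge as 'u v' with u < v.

Answer: 1 5
2 5
2 10
6 8
4 7
8 9
3 8
3 4
4 10

Derivation:
Initial degrees: {1:1, 2:2, 3:2, 4:3, 5:2, 6:1, 7:1, 8:3, 9:1, 10:2}
Step 1: smallest deg-1 vertex = 1, p_1 = 5. Add edge {1,5}. Now deg[1]=0, deg[5]=1.
Step 2: smallest deg-1 vertex = 5, p_2 = 2. Add edge {2,5}. Now deg[5]=0, deg[2]=1.
Step 3: smallest deg-1 vertex = 2, p_3 = 10. Add edge {2,10}. Now deg[2]=0, deg[10]=1.
Step 4: smallest deg-1 vertex = 6, p_4 = 8. Add edge {6,8}. Now deg[6]=0, deg[8]=2.
Step 5: smallest deg-1 vertex = 7, p_5 = 4. Add edge {4,7}. Now deg[7]=0, deg[4]=2.
Step 6: smallest deg-1 vertex = 9, p_6 = 8. Add edge {8,9}. Now deg[9]=0, deg[8]=1.
Step 7: smallest deg-1 vertex = 8, p_7 = 3. Add edge {3,8}. Now deg[8]=0, deg[3]=1.
Step 8: smallest deg-1 vertex = 3, p_8 = 4. Add edge {3,4}. Now deg[3]=0, deg[4]=1.
Final: two remaining deg-1 vertices are 4, 10. Add edge {4,10}.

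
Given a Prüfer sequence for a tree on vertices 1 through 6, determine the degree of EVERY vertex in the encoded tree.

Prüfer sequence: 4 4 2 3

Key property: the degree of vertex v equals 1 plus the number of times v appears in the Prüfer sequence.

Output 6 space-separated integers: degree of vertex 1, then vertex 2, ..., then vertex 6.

Answer: 1 2 2 3 1 1

Derivation:
p_1 = 4: count[4] becomes 1
p_2 = 4: count[4] becomes 2
p_3 = 2: count[2] becomes 1
p_4 = 3: count[3] becomes 1
Degrees (1 + count): deg[1]=1+0=1, deg[2]=1+1=2, deg[3]=1+1=2, deg[4]=1+2=3, deg[5]=1+0=1, deg[6]=1+0=1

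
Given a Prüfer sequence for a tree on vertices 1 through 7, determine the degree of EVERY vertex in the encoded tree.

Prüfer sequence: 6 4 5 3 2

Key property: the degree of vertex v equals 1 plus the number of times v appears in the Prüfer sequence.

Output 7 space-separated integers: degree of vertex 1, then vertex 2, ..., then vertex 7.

Answer: 1 2 2 2 2 2 1

Derivation:
p_1 = 6: count[6] becomes 1
p_2 = 4: count[4] becomes 1
p_3 = 5: count[5] becomes 1
p_4 = 3: count[3] becomes 1
p_5 = 2: count[2] becomes 1
Degrees (1 + count): deg[1]=1+0=1, deg[2]=1+1=2, deg[3]=1+1=2, deg[4]=1+1=2, deg[5]=1+1=2, deg[6]=1+1=2, deg[7]=1+0=1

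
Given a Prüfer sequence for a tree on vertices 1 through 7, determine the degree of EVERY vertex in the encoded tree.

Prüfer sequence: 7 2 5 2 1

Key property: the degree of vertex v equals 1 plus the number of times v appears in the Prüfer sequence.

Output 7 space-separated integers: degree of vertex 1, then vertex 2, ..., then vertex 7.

p_1 = 7: count[7] becomes 1
p_2 = 2: count[2] becomes 1
p_3 = 5: count[5] becomes 1
p_4 = 2: count[2] becomes 2
p_5 = 1: count[1] becomes 1
Degrees (1 + count): deg[1]=1+1=2, deg[2]=1+2=3, deg[3]=1+0=1, deg[4]=1+0=1, deg[5]=1+1=2, deg[6]=1+0=1, deg[7]=1+1=2

Answer: 2 3 1 1 2 1 2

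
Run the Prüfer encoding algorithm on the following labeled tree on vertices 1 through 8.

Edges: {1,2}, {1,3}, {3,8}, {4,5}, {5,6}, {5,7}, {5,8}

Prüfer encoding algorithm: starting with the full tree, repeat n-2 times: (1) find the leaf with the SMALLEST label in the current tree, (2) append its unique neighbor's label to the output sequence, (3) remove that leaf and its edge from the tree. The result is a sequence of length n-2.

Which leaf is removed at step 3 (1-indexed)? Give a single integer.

Step 1: current leaves = {2,4,6,7}. Remove leaf 2 (neighbor: 1).
Step 2: current leaves = {1,4,6,7}. Remove leaf 1 (neighbor: 3).
Step 3: current leaves = {3,4,6,7}. Remove leaf 3 (neighbor: 8).

Answer: 3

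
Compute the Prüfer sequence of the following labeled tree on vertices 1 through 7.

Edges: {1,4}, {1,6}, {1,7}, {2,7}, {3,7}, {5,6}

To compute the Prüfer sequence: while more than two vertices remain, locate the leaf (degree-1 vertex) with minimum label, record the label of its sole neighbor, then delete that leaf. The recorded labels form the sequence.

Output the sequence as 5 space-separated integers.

Answer: 7 7 1 6 1

Derivation:
Step 1: leaves = {2,3,4,5}. Remove smallest leaf 2, emit neighbor 7.
Step 2: leaves = {3,4,5}. Remove smallest leaf 3, emit neighbor 7.
Step 3: leaves = {4,5,7}. Remove smallest leaf 4, emit neighbor 1.
Step 4: leaves = {5,7}. Remove smallest leaf 5, emit neighbor 6.
Step 5: leaves = {6,7}. Remove smallest leaf 6, emit neighbor 1.
Done: 2 vertices remain (1, 7). Sequence = [7 7 1 6 1]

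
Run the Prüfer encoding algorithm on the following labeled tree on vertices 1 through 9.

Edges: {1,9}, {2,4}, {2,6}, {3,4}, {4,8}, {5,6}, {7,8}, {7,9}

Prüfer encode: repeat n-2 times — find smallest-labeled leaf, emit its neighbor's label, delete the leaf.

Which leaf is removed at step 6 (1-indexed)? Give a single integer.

Step 1: current leaves = {1,3,5}. Remove leaf 1 (neighbor: 9).
Step 2: current leaves = {3,5,9}. Remove leaf 3 (neighbor: 4).
Step 3: current leaves = {5,9}. Remove leaf 5 (neighbor: 6).
Step 4: current leaves = {6,9}. Remove leaf 6 (neighbor: 2).
Step 5: current leaves = {2,9}. Remove leaf 2 (neighbor: 4).
Step 6: current leaves = {4,9}. Remove leaf 4 (neighbor: 8).

Answer: 4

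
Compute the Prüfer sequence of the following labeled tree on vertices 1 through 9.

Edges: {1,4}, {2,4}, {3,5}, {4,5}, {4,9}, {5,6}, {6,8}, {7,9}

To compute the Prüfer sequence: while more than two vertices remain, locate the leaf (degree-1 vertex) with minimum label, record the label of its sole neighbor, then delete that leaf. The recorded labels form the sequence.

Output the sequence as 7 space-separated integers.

Step 1: leaves = {1,2,3,7,8}. Remove smallest leaf 1, emit neighbor 4.
Step 2: leaves = {2,3,7,8}. Remove smallest leaf 2, emit neighbor 4.
Step 3: leaves = {3,7,8}. Remove smallest leaf 3, emit neighbor 5.
Step 4: leaves = {7,8}. Remove smallest leaf 7, emit neighbor 9.
Step 5: leaves = {8,9}. Remove smallest leaf 8, emit neighbor 6.
Step 6: leaves = {6,9}. Remove smallest leaf 6, emit neighbor 5.
Step 7: leaves = {5,9}. Remove smallest leaf 5, emit neighbor 4.
Done: 2 vertices remain (4, 9). Sequence = [4 4 5 9 6 5 4]

Answer: 4 4 5 9 6 5 4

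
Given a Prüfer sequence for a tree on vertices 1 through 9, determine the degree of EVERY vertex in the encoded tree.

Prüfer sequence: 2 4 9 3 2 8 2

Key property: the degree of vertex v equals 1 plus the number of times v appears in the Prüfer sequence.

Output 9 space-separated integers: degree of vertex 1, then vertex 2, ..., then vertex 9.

Answer: 1 4 2 2 1 1 1 2 2

Derivation:
p_1 = 2: count[2] becomes 1
p_2 = 4: count[4] becomes 1
p_3 = 9: count[9] becomes 1
p_4 = 3: count[3] becomes 1
p_5 = 2: count[2] becomes 2
p_6 = 8: count[8] becomes 1
p_7 = 2: count[2] becomes 3
Degrees (1 + count): deg[1]=1+0=1, deg[2]=1+3=4, deg[3]=1+1=2, deg[4]=1+1=2, deg[5]=1+0=1, deg[6]=1+0=1, deg[7]=1+0=1, deg[8]=1+1=2, deg[9]=1+1=2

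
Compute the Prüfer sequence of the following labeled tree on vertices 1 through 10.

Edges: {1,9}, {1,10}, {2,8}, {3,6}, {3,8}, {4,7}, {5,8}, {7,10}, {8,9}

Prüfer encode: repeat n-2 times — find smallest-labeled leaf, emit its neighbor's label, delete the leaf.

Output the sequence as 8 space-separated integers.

Answer: 8 7 8 3 8 10 9 1

Derivation:
Step 1: leaves = {2,4,5,6}. Remove smallest leaf 2, emit neighbor 8.
Step 2: leaves = {4,5,6}. Remove smallest leaf 4, emit neighbor 7.
Step 3: leaves = {5,6,7}. Remove smallest leaf 5, emit neighbor 8.
Step 4: leaves = {6,7}. Remove smallest leaf 6, emit neighbor 3.
Step 5: leaves = {3,7}. Remove smallest leaf 3, emit neighbor 8.
Step 6: leaves = {7,8}. Remove smallest leaf 7, emit neighbor 10.
Step 7: leaves = {8,10}. Remove smallest leaf 8, emit neighbor 9.
Step 8: leaves = {9,10}. Remove smallest leaf 9, emit neighbor 1.
Done: 2 vertices remain (1, 10). Sequence = [8 7 8 3 8 10 9 1]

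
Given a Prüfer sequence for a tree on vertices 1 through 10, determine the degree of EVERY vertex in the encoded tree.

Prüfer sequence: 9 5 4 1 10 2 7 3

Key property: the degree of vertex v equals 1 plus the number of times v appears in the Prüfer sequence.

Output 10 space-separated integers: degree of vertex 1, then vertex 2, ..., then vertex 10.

p_1 = 9: count[9] becomes 1
p_2 = 5: count[5] becomes 1
p_3 = 4: count[4] becomes 1
p_4 = 1: count[1] becomes 1
p_5 = 10: count[10] becomes 1
p_6 = 2: count[2] becomes 1
p_7 = 7: count[7] becomes 1
p_8 = 3: count[3] becomes 1
Degrees (1 + count): deg[1]=1+1=2, deg[2]=1+1=2, deg[3]=1+1=2, deg[4]=1+1=2, deg[5]=1+1=2, deg[6]=1+0=1, deg[7]=1+1=2, deg[8]=1+0=1, deg[9]=1+1=2, deg[10]=1+1=2

Answer: 2 2 2 2 2 1 2 1 2 2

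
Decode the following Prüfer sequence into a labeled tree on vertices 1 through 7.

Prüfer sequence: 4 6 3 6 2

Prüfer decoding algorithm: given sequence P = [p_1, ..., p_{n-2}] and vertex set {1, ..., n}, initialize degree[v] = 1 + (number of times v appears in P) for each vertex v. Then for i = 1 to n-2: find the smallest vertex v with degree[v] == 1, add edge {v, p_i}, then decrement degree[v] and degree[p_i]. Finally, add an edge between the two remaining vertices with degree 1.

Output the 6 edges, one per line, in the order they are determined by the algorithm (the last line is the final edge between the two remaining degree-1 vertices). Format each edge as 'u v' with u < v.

Answer: 1 4
4 6
3 5
3 6
2 6
2 7

Derivation:
Initial degrees: {1:1, 2:2, 3:2, 4:2, 5:1, 6:3, 7:1}
Step 1: smallest deg-1 vertex = 1, p_1 = 4. Add edge {1,4}. Now deg[1]=0, deg[4]=1.
Step 2: smallest deg-1 vertex = 4, p_2 = 6. Add edge {4,6}. Now deg[4]=0, deg[6]=2.
Step 3: smallest deg-1 vertex = 5, p_3 = 3. Add edge {3,5}. Now deg[5]=0, deg[3]=1.
Step 4: smallest deg-1 vertex = 3, p_4 = 6. Add edge {3,6}. Now deg[3]=0, deg[6]=1.
Step 5: smallest deg-1 vertex = 6, p_5 = 2. Add edge {2,6}. Now deg[6]=0, deg[2]=1.
Final: two remaining deg-1 vertices are 2, 7. Add edge {2,7}.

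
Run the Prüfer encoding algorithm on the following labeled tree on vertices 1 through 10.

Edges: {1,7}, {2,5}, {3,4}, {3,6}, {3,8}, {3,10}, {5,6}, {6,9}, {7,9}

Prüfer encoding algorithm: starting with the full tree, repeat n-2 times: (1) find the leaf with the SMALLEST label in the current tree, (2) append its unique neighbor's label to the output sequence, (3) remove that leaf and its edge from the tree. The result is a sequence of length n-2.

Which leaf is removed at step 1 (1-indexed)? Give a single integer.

Answer: 1

Derivation:
Step 1: current leaves = {1,2,4,8,10}. Remove leaf 1 (neighbor: 7).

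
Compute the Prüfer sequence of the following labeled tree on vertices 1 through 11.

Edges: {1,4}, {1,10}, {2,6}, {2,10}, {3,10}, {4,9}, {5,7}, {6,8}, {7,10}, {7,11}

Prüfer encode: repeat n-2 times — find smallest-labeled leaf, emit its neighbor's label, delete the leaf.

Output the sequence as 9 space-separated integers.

Step 1: leaves = {3,5,8,9,11}. Remove smallest leaf 3, emit neighbor 10.
Step 2: leaves = {5,8,9,11}. Remove smallest leaf 5, emit neighbor 7.
Step 3: leaves = {8,9,11}. Remove smallest leaf 8, emit neighbor 6.
Step 4: leaves = {6,9,11}. Remove smallest leaf 6, emit neighbor 2.
Step 5: leaves = {2,9,11}. Remove smallest leaf 2, emit neighbor 10.
Step 6: leaves = {9,11}. Remove smallest leaf 9, emit neighbor 4.
Step 7: leaves = {4,11}. Remove smallest leaf 4, emit neighbor 1.
Step 8: leaves = {1,11}. Remove smallest leaf 1, emit neighbor 10.
Step 9: leaves = {10,11}. Remove smallest leaf 10, emit neighbor 7.
Done: 2 vertices remain (7, 11). Sequence = [10 7 6 2 10 4 1 10 7]

Answer: 10 7 6 2 10 4 1 10 7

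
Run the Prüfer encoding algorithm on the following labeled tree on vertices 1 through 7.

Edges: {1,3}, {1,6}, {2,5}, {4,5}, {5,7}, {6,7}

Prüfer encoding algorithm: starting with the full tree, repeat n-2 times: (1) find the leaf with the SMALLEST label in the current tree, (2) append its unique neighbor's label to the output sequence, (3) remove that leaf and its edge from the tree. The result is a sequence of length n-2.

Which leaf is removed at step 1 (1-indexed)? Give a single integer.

Answer: 2

Derivation:
Step 1: current leaves = {2,3,4}. Remove leaf 2 (neighbor: 5).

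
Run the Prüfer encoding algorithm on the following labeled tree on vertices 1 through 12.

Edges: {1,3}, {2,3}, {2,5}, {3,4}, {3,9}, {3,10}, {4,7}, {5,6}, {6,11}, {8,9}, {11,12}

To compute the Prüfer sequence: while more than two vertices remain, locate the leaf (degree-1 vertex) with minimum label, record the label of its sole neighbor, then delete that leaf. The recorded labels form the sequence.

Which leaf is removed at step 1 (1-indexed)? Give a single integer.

Step 1: current leaves = {1,7,8,10,12}. Remove leaf 1 (neighbor: 3).

Answer: 1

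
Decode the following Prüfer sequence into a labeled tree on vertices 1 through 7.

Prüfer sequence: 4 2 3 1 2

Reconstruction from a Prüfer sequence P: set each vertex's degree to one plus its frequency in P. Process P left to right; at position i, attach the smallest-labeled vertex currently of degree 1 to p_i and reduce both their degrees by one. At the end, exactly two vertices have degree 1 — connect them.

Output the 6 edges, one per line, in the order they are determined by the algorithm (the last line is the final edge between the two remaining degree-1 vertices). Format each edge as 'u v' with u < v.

Answer: 4 5
2 4
3 6
1 3
1 2
2 7

Derivation:
Initial degrees: {1:2, 2:3, 3:2, 4:2, 5:1, 6:1, 7:1}
Step 1: smallest deg-1 vertex = 5, p_1 = 4. Add edge {4,5}. Now deg[5]=0, deg[4]=1.
Step 2: smallest deg-1 vertex = 4, p_2 = 2. Add edge {2,4}. Now deg[4]=0, deg[2]=2.
Step 3: smallest deg-1 vertex = 6, p_3 = 3. Add edge {3,6}. Now deg[6]=0, deg[3]=1.
Step 4: smallest deg-1 vertex = 3, p_4 = 1. Add edge {1,3}. Now deg[3]=0, deg[1]=1.
Step 5: smallest deg-1 vertex = 1, p_5 = 2. Add edge {1,2}. Now deg[1]=0, deg[2]=1.
Final: two remaining deg-1 vertices are 2, 7. Add edge {2,7}.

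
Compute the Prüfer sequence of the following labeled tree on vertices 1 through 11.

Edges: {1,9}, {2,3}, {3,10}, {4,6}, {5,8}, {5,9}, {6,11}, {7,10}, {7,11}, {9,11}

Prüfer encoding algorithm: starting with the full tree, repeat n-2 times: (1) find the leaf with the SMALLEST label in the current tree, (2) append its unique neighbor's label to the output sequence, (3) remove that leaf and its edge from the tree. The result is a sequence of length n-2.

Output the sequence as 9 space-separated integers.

Answer: 9 3 10 6 11 5 9 11 7

Derivation:
Step 1: leaves = {1,2,4,8}. Remove smallest leaf 1, emit neighbor 9.
Step 2: leaves = {2,4,8}. Remove smallest leaf 2, emit neighbor 3.
Step 3: leaves = {3,4,8}. Remove smallest leaf 3, emit neighbor 10.
Step 4: leaves = {4,8,10}. Remove smallest leaf 4, emit neighbor 6.
Step 5: leaves = {6,8,10}. Remove smallest leaf 6, emit neighbor 11.
Step 6: leaves = {8,10}. Remove smallest leaf 8, emit neighbor 5.
Step 7: leaves = {5,10}. Remove smallest leaf 5, emit neighbor 9.
Step 8: leaves = {9,10}. Remove smallest leaf 9, emit neighbor 11.
Step 9: leaves = {10,11}. Remove smallest leaf 10, emit neighbor 7.
Done: 2 vertices remain (7, 11). Sequence = [9 3 10 6 11 5 9 11 7]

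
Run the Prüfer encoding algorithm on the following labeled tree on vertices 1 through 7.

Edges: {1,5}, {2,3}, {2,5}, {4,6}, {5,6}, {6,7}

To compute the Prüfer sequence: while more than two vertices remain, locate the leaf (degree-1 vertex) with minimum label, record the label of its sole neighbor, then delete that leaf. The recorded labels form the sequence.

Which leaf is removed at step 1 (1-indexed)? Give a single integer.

Step 1: current leaves = {1,3,4,7}. Remove leaf 1 (neighbor: 5).

Answer: 1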